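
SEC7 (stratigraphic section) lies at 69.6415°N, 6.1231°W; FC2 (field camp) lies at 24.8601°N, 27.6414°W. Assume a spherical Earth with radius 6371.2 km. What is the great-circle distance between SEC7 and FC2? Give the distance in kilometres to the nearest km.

5176 km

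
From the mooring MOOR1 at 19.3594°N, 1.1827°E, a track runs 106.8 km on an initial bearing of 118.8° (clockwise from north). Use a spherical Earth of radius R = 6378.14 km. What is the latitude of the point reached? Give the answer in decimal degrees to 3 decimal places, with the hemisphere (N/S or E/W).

18.895°N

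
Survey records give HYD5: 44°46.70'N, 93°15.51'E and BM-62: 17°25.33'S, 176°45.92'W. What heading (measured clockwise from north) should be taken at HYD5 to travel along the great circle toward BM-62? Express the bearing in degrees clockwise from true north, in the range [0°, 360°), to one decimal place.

102.6°

HYD5: φ = +44.77833°, λ = +93.25850°
BM-62: φ = -17.42217°, λ = -176.76533°
Δλ = 89.9762°
y = sin Δλ · cos φ₂ = 0.954124
x = cos φ₁ sin φ₂ − sin φ₁ cos φ₂ cos Δλ = -0.212812
θ = atan2(y, x) = 102.5737° → 102.5737° (mod 360°)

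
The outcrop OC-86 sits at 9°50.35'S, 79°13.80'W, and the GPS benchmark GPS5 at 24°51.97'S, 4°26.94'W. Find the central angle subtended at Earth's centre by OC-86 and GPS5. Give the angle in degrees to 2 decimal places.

OC-86: φ = -9.83917°, λ = -79.23000°
GPS5: φ = -24.86617°, λ = -4.44900°
Δφ = -15.0270°,  Δλ = 74.7810°
a = sin²(Δφ/2) + cos φ₁ cos φ₂ sin²(Δλ/2) = 0.346737
c = 2·arcsin(√a) = 1.259255 rad = 72.1500°

72.15°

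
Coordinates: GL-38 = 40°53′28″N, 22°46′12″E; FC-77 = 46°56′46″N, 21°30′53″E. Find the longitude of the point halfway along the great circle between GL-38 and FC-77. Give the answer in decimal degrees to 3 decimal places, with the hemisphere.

GL-38: φ = +40.89111°, λ = +22.77000°
FC-77: φ = +46.94611°, λ = +21.51472°
Bx = cos φ₂ cos Δλ = 0.682522,  By = cos φ₂ sin Δλ = -0.014956
φₘ = atan2(sin φ₁ + sin φ₂, √((cos φ₁ + Bx)² + By²)) = 43.92032°
λₘ = λ₁ + atan2(By, cos φ₁ + Bx) = 22.17433°

22.174°E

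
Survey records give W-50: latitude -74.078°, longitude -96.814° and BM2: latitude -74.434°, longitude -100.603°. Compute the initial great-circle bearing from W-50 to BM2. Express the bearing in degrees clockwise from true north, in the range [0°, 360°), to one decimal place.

249.1°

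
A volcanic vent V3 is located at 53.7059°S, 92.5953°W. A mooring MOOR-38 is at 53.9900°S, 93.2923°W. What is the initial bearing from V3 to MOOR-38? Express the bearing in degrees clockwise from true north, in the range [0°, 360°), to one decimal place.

Δλ = -0.6970°
y = sin Δλ · cos φ₂ = -0.007152
x = cos φ₁ sin φ₂ − sin φ₁ cos φ₂ cos Δλ = -0.004994
θ = atan2(y, x) = -124.9230° → 235.0770° (mod 360°)

235.1°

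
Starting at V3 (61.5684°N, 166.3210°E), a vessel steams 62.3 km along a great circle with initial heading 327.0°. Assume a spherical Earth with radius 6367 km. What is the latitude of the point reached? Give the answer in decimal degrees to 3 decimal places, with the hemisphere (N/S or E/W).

δ = d/R = 62.3/6367 = 0.009785 rad
φ₂ = arcsin(sin φ₁ cos δ + cos φ₁ sin δ cos θ)
   = arcsin(0.87939·0.99995 + 0.47611·0.00978·0.83867) = 62.03706°
λ₂ = λ₁ + atan2(sin θ sin δ cos φ₁, cos δ − sin φ₁ sin φ₂) = 165.66981°

62.037°N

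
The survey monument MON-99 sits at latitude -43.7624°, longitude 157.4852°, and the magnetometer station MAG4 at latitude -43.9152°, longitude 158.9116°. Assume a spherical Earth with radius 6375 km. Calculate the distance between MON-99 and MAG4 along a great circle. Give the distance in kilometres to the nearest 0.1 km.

115.7 km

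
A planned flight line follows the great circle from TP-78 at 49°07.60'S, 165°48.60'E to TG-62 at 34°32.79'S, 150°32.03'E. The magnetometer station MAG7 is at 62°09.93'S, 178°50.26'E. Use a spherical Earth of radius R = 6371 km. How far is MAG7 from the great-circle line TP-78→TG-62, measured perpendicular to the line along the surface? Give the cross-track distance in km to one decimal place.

540.0 km

TP-78: φ = -49.12667°, λ = +165.81000°
TG-62: φ = -34.54650°, λ = +150.53383°
MAG7: φ = -62.16550°, λ = +178.83767°
δ₁₃ = central angle TP-78→MAG7 = 0.260144 rad  (haversine)
θ₁₃ = bearing TP-78→MAG7 = 155.846°,  θ₁₂ = bearing TP-78→TG-62 = 316.630°
dₓₜ = R·arcsin(sin δ₁₃ · sin(θ₁₃ − θ₁₂)) = 6371·arcsin(0.25722·sin(-160.785°)) = -539.986 km
|dₓₜ| = 539.986 km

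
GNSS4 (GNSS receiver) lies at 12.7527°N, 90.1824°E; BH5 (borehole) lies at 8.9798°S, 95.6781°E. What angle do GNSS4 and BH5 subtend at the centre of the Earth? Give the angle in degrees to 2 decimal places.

22.41°

Δφ = -21.7325°,  Δλ = 5.4957°
a = sin²(Δφ/2) + cos φ₁ cos φ₂ sin²(Δλ/2) = 0.037753
c = 2·arcsin(√a) = 0.391089 rad = 22.4078°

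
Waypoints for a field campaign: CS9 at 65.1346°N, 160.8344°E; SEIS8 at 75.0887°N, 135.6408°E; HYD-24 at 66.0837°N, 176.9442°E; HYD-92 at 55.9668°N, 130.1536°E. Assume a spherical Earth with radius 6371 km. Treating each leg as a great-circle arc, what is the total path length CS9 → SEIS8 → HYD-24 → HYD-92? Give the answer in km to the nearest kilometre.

CS9→SEIS8: c = 0.225628 rad, d = 1437.47 km
SEIS8→HYD-24: c = 0.277575 rad, d = 1768.43 km
HYD-24→HYD-92: c = 0.420452 rad, d = 2678.70 km
Total = 1437.47 + 1768.43 + 2678.70 = 5884.61 km

5885 km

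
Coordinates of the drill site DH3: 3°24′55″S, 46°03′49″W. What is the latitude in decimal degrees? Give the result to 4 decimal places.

3.4153°S

3° + 24′/60 + 55″/3600 = 3 + 0.40000 + 0.01528 = 3.4153°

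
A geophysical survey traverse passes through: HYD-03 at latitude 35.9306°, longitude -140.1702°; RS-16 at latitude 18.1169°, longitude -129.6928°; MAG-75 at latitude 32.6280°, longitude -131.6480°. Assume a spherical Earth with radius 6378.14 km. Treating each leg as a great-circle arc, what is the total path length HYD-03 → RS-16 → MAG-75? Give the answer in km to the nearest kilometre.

HYD-03→RS-16: c = 0.350431 rad, d = 2235.10 km
RS-16→MAG-75: c = 0.255120 rad, d = 1627.19 km
Total = 2235.10 + 1627.19 = 3862.29 km

3862 km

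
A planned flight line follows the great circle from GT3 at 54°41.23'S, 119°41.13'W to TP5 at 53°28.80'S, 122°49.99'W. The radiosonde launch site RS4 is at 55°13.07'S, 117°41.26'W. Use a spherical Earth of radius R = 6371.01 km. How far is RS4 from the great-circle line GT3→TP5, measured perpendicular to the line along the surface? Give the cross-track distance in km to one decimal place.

15.3 km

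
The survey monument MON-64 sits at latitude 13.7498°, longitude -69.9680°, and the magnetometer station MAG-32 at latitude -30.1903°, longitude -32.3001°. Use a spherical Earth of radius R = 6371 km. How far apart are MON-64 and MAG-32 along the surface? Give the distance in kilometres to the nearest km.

6335 km

Δφ = -43.9401°,  Δλ = 37.6679°
a = sin²(Δφ/2) + cos φ₁ cos φ₂ sin²(Δλ/2) = 0.227467
c = 2·arcsin(√a) = 0.994328 rad = 56.9708°
d = R·c = 6371 × 0.994328 = 6334.9 km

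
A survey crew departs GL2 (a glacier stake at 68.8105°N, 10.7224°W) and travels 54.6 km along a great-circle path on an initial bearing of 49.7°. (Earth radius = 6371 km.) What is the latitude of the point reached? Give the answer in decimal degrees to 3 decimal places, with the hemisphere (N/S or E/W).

δ = d/R = 54.6/6371 = 0.008570 rad
φ₂ = arcsin(sin φ₁ cos δ + cos φ₁ sin δ cos θ)
   = arcsin(0.93239·0.99996 + 0.36145·0.00857·0.64679) = 69.12489°
λ₂ = λ₁ + atan2(sin θ sin δ cos φ₁, cos δ − sin φ₁ sin φ₂) = -9.67139°

69.125°N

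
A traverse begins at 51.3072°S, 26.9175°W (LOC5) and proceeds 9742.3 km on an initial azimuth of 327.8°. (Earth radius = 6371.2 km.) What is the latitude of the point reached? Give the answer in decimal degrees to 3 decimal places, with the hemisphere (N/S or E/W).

29.736°N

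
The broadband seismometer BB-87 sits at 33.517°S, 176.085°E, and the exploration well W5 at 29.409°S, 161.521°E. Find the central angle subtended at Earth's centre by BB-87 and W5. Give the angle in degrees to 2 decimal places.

13.07°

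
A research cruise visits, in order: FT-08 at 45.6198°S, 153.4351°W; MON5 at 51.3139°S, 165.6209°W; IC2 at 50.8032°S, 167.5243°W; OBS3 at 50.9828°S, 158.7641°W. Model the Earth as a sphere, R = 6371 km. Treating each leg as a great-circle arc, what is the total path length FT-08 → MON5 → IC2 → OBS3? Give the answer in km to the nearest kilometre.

FT-08→MON5: c = 0.172169 rad, d = 1096.89 km
MON5→IC2: c = 0.022702 rad, d = 144.63 km
IC2→OBS3: c = 0.096435 rad, d = 614.39 km
Total = 1096.89 + 144.63 + 614.39 = 1855.91 km

1856 km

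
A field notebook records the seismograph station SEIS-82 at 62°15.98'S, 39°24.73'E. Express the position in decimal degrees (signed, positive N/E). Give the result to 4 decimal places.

lat: 62.2663° S → -62.2663°
lon: 39.4122° E → +39.4122°

-62.2663°, +39.4122°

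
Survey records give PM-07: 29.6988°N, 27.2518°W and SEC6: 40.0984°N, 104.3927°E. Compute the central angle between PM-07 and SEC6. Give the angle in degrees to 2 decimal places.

97.03°

Δφ = 10.3996°,  Δλ = 131.6445°
a = sin²(Δφ/2) + cos φ₁ cos φ₂ sin²(Δλ/2) = 0.561211
c = 2·arcsin(√a) = 1.693527 rad = 97.0319°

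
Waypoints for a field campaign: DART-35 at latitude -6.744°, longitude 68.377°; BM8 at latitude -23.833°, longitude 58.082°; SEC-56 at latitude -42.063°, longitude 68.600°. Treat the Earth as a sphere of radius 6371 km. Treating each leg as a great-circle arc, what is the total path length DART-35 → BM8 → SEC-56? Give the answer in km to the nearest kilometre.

DART-35→BM8: c = 0.344558 rad, d = 2195.18 km
BM8→SEC-56: c = 0.352832 rad, d = 2247.89 km
Total = 2195.18 + 2247.89 = 4443.07 km

4443 km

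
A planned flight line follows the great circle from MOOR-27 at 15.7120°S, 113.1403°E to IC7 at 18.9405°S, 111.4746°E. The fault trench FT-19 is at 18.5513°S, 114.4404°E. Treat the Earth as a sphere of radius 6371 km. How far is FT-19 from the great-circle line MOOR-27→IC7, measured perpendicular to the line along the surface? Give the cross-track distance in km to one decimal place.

δ₁₃ = central angle MOOR-27→FT-19 = 0.054091 rad  (haversine)
θ₁₃ = bearing MOOR-27→FT-19 = 156.555°,  θ₁₂ = bearing MOOR-27→IC7 = 205.978°
dₓₜ = R·arcsin(sin δ₁₃ · sin(θ₁₃ − θ₁₂)) = 6371·arcsin(0.05406·sin(-49.423°)) = -261.687 km
|dₓₜ| = 261.687 km

261.7 km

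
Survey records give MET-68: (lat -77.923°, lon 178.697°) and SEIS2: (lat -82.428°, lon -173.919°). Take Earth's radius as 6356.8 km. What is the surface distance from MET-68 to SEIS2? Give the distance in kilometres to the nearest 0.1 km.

Δφ = -4.5050°,  Δλ = 7.3840°
a = sin²(Δφ/2) + cos φ₁ cos φ₂ sin²(Δλ/2) = 0.001659
c = 2·arcsin(√a) = 0.081486 rad = 4.6688°
d = R·c = 6356.8 × 0.081486 = 518.0 km

518.0 km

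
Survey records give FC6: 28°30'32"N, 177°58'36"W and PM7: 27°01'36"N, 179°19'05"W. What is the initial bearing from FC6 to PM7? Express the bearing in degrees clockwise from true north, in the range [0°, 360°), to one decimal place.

FC6: φ = +28.50889°, λ = -177.97667°
PM7: φ = +27.02667°, λ = -179.31806°
Δλ = -1.3414°
y = sin Δλ · cos φ₂ = -0.020853
x = cos φ₁ sin φ₂ − sin φ₁ cos φ₂ cos Δλ = -0.025750
θ = atan2(y, x) = -140.9987° → 219.0013° (mod 360°)

219.0°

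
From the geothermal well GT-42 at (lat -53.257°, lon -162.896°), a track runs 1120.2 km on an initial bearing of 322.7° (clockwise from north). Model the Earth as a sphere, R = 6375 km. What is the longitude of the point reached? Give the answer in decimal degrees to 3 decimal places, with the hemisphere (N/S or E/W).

171.496°W

δ = d/R = 1120.2/6375 = 0.175718 rad
φ₂ = arcsin(sin φ₁ cos δ + cos φ₁ sin δ cos θ)
   = arcsin(-0.80133·0.98460 + 0.59823·0.17481·0.79547) = -44.89404°
λ₂ = λ₁ + atan2(sin θ sin δ cos φ₁, cos δ − sin φ₁ sin φ₂) = -171.49624°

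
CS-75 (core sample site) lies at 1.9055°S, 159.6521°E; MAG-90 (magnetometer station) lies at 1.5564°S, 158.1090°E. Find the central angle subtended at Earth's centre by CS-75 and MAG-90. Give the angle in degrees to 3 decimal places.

Δφ = 0.3491°,  Δλ = -1.5431°
a = sin²(Δφ/2) + cos φ₁ cos φ₂ sin²(Δλ/2) = 0.000190
c = 2·arcsin(√a) = 0.027601 rad = 1.5814°

1.581°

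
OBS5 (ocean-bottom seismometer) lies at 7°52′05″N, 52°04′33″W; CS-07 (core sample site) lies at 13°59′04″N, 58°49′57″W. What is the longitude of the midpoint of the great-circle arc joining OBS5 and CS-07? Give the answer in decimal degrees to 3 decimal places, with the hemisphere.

OBS5: φ = +7.86806°, λ = -52.07583°
CS-07: φ = +13.98444°, λ = -58.83250°
Bx = cos φ₂ cos Δλ = 0.963622,  By = cos φ₂ sin Δλ = -0.114166
φₘ = atan2(sin φ₁ + sin φ₂, √((cos φ₁ + Bx)² + By²)) = 10.94481°
λₘ = λ₁ + atan2(By, cos φ₁ + Bx) = -55.41928°

55.419°W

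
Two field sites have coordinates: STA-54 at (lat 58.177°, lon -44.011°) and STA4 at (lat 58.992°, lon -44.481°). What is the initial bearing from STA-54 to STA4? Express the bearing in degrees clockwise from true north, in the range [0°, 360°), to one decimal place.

Δλ = -0.4700°
y = sin Δλ · cos φ₂ = -0.004226
x = cos φ₁ sin φ₂ − sin φ₁ cos φ₂ cos Δλ = 0.014239
θ = atan2(y, x) = -16.5301° → 343.4699° (mod 360°)

343.5°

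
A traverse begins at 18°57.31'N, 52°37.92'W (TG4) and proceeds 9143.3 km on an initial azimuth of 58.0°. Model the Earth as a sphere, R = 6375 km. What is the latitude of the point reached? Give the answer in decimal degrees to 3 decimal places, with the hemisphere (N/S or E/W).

TG4: φ = +18.95517°, λ = -52.63200°
δ = d/R = 9143.3/6375 = 1.434243 rad
φ₂ = arcsin(sin φ₁ cos δ + cos φ₁ sin δ cos θ)
   = arcsin(0.32483·0.13613 + 0.94577·0.99069·0.52992) = 32.73379°
λ₂ = λ₁ + atan2(sin θ sin δ cos φ₁, cos δ − sin φ₁ sin φ₂) = 40.21512°

32.734°N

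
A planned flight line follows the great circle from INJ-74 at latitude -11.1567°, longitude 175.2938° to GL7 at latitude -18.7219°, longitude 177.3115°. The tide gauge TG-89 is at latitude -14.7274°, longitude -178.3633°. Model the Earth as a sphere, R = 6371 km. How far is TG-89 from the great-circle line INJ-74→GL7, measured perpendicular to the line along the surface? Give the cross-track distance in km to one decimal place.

561.5 km

δ₁₃ = central angle INJ-74→TG-89 = 0.124578 rad  (haversine)
θ₁₃ = bearing INJ-74→TG-89 = 120.693°,  θ₁₂ = bearing INJ-74→GL7 = 165.799°
dₓₜ = R·arcsin(sin δ₁₃ · sin(θ₁₃ − θ₁₂)) = 6371·arcsin(0.12426·sin(-45.105°)) = -561.525 km
|dₓₜ| = 561.525 km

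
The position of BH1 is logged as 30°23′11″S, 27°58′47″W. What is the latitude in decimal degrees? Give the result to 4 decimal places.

30.3864°S

30° + 23′/60 + 11″/3600 = 30 + 0.38333 + 0.00306 = 30.3864°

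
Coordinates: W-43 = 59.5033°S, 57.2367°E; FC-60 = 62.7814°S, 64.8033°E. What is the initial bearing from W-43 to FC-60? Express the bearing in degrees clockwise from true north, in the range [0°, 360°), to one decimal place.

135.2°

Δλ = 7.5666°
y = sin Δλ · cos φ₂ = 0.060228
x = cos φ₁ sin φ₂ − sin φ₁ cos φ₂ cos Δλ = -0.060614
θ = atan2(y, x) = 135.1831° → 135.1831° (mod 360°)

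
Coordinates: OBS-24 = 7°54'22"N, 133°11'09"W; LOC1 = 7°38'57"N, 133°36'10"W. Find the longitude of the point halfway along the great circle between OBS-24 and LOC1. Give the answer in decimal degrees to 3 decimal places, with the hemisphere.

OBS-24: φ = +7.90611°, λ = -133.18583°
LOC1: φ = +7.64917°, λ = -133.60278°
Bx = cos φ₂ cos Δλ = 0.991075,  By = cos φ₂ sin Δλ = -0.007212
φₘ = atan2(sin φ₁ + sin φ₂, √((cos φ₁ + Bx)² + By²)) = 7.77769°
λₘ = λ₁ + atan2(By, cos φ₁ + Bx) = -133.39437°

133.394°W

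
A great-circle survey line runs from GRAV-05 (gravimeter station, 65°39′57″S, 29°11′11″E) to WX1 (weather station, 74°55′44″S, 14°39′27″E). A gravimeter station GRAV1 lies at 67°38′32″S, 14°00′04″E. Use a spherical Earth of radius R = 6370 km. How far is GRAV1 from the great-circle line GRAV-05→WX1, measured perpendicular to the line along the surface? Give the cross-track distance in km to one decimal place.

485.3 km

GRAV-05: φ = -65.66583°, λ = +29.18639°
WX1: φ = -74.92889°, λ = +14.65750°
GRAV1: φ = -67.64222°, λ = +14.00111°
δ₁₃ = central angle GRAV-05→GRAV1 = 0.110217 rad  (haversine)
θ₁₃ = bearing GRAV-05→GRAV1 = 244.940°,  θ₁₂ = bearing GRAV-05→WX1 = 201.158°
dₓₜ = R·arcsin(sin δ₁₃ · sin(θ₁₃ − θ₁₂)) = 6370·arcsin(0.10999·sin(43.783°)) = 485.273 km
|dₓₜ| = 485.273 km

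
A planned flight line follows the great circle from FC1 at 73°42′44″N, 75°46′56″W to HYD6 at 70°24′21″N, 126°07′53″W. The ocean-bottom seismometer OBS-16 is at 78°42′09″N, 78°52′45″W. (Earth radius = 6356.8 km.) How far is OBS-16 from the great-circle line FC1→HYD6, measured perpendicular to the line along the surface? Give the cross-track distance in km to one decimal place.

526.5 km

FC1: φ = +73.71222°, λ = -75.78222°
HYD6: φ = +70.40583°, λ = -126.13139°
OBS-16: φ = +78.70250°, λ = -78.87917°
δ₁₃ = central angle FC1→OBS-16 = 0.088014 rad  (haversine)
θ₁₃ = bearing FC1→OBS-16 = 353.084°,  θ₁₂ = bearing FC1→HYD6 = 282.832°
dₓₜ = R·arcsin(sin δ₁₃ · sin(θ₁₃ − θ₁₂)) = 6356.8·arcsin(0.08790·sin(70.252°)) = 526.508 km
|dₓₜ| = 526.508 km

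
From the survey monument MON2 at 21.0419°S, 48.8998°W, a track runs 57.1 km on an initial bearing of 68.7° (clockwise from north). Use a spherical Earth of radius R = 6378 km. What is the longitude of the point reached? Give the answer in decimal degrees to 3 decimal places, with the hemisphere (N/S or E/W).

δ = d/R = 57.1/6378 = 0.008953 rad
φ₂ = arcsin(sin φ₁ cos δ + cos φ₁ sin δ cos θ)
   = arcsin(-0.35905·0.99996 + 0.93332·0.00895·0.36325) = -20.85481°
λ₂ = λ₁ + atan2(sin θ sin δ cos φ₁, cos δ − sin φ₁ sin φ₂) = -48.38838°

48.388°W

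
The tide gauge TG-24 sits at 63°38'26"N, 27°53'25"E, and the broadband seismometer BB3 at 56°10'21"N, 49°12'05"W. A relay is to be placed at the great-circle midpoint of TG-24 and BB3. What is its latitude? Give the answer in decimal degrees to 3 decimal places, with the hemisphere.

65.531°N

TG-24: φ = +63.64056°, λ = +27.89028°
BB3: φ = +56.17250°, λ = -49.20139°
Bx = cos φ₂ cos Δλ = 0.124361,  By = cos φ₂ sin Δλ = -0.542626
φₘ = atan2(sin φ₁ + sin φ₂, √((cos φ₁ + Bx)² + By²)) = 65.53090°
λₘ = λ₁ + atan2(By, cos φ₁ + Bx) = -15.78270°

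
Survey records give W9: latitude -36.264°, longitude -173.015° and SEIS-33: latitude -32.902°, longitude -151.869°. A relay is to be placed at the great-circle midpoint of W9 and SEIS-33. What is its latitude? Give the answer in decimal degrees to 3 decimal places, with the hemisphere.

35.043°S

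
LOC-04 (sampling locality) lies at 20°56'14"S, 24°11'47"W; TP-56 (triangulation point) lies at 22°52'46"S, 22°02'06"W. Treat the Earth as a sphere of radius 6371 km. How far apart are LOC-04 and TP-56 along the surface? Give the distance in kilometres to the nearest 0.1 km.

310.4 km

LOC-04: φ = -20.93722°, λ = -24.19639°
TP-56: φ = -22.87944°, λ = -22.03500°
Δφ = -1.9422°,  Δλ = 2.1614°
a = sin²(Δφ/2) + cos φ₁ cos φ₂ sin²(Δλ/2) = 0.000593
c = 2·arcsin(√a) = 0.048722 rad = 2.7916°
d = R·c = 6371 × 0.048722 = 310.4 km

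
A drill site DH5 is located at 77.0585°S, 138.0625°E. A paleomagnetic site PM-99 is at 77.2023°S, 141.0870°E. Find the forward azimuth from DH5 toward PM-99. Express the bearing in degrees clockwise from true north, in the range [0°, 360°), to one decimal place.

103.5°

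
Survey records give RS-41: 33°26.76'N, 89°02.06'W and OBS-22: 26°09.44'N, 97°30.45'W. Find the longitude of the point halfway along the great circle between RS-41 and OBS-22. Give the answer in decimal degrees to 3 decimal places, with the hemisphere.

RS-41: φ = +33.44600°, λ = -89.03433°
OBS-22: φ = +26.15733°, λ = -97.50750°
Bx = cos φ₂ cos Δλ = 0.887790,  By = cos φ₂ sin Δλ = -0.132256
φₘ = atan2(sin φ₁ + sin φ₂, √((cos φ₁ + Bx)² + By²)) = 29.86924°
λₘ = λ₁ + atan2(By, cos φ₁ + Bx) = -93.42574°

93.426°W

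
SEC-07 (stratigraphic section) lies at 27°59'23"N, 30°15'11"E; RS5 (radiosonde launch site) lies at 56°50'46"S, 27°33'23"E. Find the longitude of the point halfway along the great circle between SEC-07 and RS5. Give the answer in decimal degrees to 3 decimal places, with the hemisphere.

29.222°E

SEC-07: φ = +27.98972°, λ = +30.25306°
RS5: φ = -56.84611°, λ = +27.55639°
Bx = cos φ₂ cos Δλ = 0.546284,  By = cos φ₂ sin Δλ = -0.025730
φₘ = atan2(sin φ₁ + sin φ₂, √((cos φ₁ + Bx)² + By²)) = -14.43181°
λₘ = λ₁ + atan2(By, cos φ₁ + Bx) = 29.22174°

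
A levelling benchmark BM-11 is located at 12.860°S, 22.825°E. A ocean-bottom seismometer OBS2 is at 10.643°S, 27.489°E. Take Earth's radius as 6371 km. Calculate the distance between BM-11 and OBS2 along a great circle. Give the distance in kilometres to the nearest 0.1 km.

Δφ = 2.2170°,  Δλ = 4.6640°
a = sin²(Δφ/2) + cos φ₁ cos φ₂ sin²(Δλ/2) = 0.001961
c = 2·arcsin(√a) = 0.088587 rad = 5.0757°
d = R·c = 6371 × 0.088587 = 564.4 km

564.4 km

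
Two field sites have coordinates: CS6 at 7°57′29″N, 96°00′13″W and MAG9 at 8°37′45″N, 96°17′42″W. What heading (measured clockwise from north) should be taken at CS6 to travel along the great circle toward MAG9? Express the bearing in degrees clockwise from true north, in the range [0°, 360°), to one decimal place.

336.8°

CS6: φ = +7.95806°, λ = -96.00361°
MAG9: φ = +8.62917°, λ = -96.29500°
Δλ = -0.2914°
y = sin Δλ · cos φ₂ = -0.005028
x = cos φ₁ sin φ₂ − sin φ₁ cos φ₂ cos Δλ = 0.011715
θ = atan2(y, x) = -23.2298° → 336.7702° (mod 360°)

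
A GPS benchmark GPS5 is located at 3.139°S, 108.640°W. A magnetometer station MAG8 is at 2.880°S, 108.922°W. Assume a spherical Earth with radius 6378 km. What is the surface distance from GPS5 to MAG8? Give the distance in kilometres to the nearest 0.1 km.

42.6 km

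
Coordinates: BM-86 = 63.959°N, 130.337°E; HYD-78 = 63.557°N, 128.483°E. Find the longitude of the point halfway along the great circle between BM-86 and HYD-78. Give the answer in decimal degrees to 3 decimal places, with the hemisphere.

129.403°E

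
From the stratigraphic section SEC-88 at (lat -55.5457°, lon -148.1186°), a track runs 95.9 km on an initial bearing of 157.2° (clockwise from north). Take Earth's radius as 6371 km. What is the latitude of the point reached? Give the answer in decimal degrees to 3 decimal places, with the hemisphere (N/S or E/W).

56.339°S

δ = d/R = 95.9/6371 = 0.015053 rad
φ₂ = arcsin(sin φ₁ cos δ + cos φ₁ sin δ cos θ)
   = arcsin(-0.82458·0.99989 + 0.56575·0.01505·-0.92186) = -56.33931°
λ₂ = λ₁ + atan2(sin θ sin δ cos φ₁, cos δ − sin φ₁ sin φ₂) = -147.51564°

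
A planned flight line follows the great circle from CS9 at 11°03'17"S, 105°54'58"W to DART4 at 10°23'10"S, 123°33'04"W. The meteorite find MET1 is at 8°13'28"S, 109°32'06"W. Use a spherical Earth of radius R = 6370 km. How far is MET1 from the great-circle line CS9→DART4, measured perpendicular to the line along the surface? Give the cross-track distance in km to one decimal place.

308.5 km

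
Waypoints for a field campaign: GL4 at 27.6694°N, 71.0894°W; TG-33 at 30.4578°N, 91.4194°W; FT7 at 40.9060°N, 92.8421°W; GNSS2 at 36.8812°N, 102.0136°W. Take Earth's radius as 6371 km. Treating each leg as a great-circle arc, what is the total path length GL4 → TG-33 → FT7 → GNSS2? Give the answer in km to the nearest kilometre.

GL4→TG-33: c = 0.313500 rad, d = 1997.31 km
TG-33→FT7: c = 0.183460 rad, d = 1168.82 km
FT7→GNSS2: c = 0.142914 rad, d = 910.51 km
Total = 1997.31 + 1168.82 + 910.51 = 4076.64 km

4077 km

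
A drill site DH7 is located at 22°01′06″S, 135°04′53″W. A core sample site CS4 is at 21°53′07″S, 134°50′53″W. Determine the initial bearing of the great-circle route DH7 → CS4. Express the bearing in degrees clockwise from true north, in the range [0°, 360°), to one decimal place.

DH7: φ = -22.01833°, λ = -135.08139°
CS4: φ = -21.88528°, λ = -134.84806°
Δλ = 0.2333°
y = sin Δλ · cos φ₂ = 0.003779
x = cos φ₁ sin φ₂ − sin φ₁ cos φ₂ cos Δλ = 0.002319
θ = atan2(y, x) = 58.4599° → 58.4599° (mod 360°)

58.5°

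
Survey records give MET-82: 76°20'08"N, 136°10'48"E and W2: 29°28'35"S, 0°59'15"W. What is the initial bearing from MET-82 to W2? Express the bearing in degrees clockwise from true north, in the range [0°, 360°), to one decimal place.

MET-82: φ = +76.33556°, λ = +136.18000°
W2: φ = -29.47639°, λ = -0.98750°
Δλ = -137.1675°
y = sin Δλ · cos φ₂ = -0.591856
x = cos φ₁ sin φ₂ − sin φ₁ cos φ₂ cos Δλ = 0.504106
θ = atan2(y, x) = -49.5777° → 310.4223° (mod 360°)

310.4°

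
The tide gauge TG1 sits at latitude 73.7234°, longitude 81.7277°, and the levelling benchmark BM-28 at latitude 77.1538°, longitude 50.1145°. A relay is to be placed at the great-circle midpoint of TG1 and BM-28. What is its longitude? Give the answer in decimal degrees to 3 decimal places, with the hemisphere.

Bx = cos φ₂ cos Δλ = 0.189342,  By = cos φ₂ sin Δλ = -0.116544
φₘ = atan2(sin φ₁ + sin φ₂, √((cos φ₁ + Bx)² + By²)) = 75.95988°
λₘ = λ₁ + atan2(By, cos φ₁ + Bx) = 67.79027°

67.790°E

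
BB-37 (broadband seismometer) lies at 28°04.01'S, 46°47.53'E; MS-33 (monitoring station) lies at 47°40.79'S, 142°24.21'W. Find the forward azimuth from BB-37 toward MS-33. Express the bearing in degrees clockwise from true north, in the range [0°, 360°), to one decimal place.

173.6°

BB-37: φ = -28.06683°, λ = +46.79217°
MS-33: φ = -47.67983°, λ = -142.40350°
Δλ = 170.8043°
y = sin Δλ · cos φ₂ = 0.107593
x = cos φ₁ sin φ₂ − sin φ₁ cos φ₂ cos Δλ = -0.965145
θ = atan2(y, x) = 173.6390° → 173.6390° (mod 360°)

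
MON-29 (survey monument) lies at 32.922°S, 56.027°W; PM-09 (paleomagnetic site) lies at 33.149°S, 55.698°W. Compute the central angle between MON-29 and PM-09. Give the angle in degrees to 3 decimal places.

0.357°

Δφ = -0.2270°,  Δλ = 0.3290°
a = sin²(Δφ/2) + cos φ₁ cos φ₂ sin²(Δλ/2) = 0.000010
c = 2·arcsin(√a) = 0.006235 rad = 0.3572°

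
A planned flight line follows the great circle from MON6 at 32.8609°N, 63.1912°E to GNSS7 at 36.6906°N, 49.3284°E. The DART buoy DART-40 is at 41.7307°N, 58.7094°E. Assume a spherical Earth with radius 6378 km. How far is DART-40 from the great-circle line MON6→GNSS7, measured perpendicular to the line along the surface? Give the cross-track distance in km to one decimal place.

δ₁₃ = central angle MON6→DART-40 = 0.166780 rad  (haversine)
θ₁₃ = bearing MON6→DART-40 = 339.434°,  θ₁₂ = bearing MON6→GNSS7 = 292.470°
dₓₜ = R·arcsin(sin δ₁₃ · sin(θ₁₃ − θ₁₂)) = 6378·arcsin(0.16601·sin(46.964°)) = 775.811 km
|dₓₜ| = 775.811 km

775.8 km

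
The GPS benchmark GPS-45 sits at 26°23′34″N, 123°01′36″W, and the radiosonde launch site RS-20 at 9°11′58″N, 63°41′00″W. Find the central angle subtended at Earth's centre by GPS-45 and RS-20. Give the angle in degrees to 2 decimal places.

58.54°

GPS-45: φ = +26.39278°, λ = -123.02667°
RS-20: φ = +9.19944°, λ = -63.68333°
Δφ = -17.1933°,  Δλ = 59.3433°
a = sin²(Δφ/2) + cos φ₁ cos φ₂ sin²(Δλ/2) = 0.239032
c = 2·arcsin(√a) = 1.021676 rad = 58.5377°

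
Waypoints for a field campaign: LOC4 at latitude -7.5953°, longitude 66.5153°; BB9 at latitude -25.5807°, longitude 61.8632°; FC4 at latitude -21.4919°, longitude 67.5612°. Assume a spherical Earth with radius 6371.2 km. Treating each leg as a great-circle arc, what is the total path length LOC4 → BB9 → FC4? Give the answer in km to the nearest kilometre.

2797 km

LOC4→BB9: c = 0.323308 rad, d = 2059.86 km
BB9→FC4: c = 0.115754 rad, d = 737.49 km
Total = 2059.86 + 737.49 = 2797.35 km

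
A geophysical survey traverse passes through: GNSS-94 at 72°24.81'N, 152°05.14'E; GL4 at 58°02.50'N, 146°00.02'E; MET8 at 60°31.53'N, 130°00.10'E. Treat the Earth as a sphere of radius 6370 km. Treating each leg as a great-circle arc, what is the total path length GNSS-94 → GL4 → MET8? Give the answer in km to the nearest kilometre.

GNSS-94: φ = +72.41350°, λ = +152.08567°
GL4: φ = +58.04167°, λ = +146.00033°
MET8: φ = +60.52550°, λ = +130.00167°
GNSS-94→GL4: c = 0.254441 rad, d = 1620.79 km
GL4→MET8: c = 0.148641 rad, d = 946.84 km
Total = 1620.79 + 946.84 = 2567.63 km

2568 km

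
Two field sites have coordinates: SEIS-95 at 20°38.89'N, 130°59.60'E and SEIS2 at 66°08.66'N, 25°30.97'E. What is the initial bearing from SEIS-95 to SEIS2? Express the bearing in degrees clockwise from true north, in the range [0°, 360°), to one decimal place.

SEIS-95: φ = +20.64817°, λ = +130.99333°
SEIS2: φ = +66.14433°, λ = +25.51617°
Δλ = -105.4772°
y = sin Δλ · cos φ₂ = -0.389768
x = cos φ₁ sin φ₂ − sin φ₁ cos φ₂ cos Δλ = 0.893876
θ = atan2(y, x) = -23.5593° → 336.4407° (mod 360°)

336.4°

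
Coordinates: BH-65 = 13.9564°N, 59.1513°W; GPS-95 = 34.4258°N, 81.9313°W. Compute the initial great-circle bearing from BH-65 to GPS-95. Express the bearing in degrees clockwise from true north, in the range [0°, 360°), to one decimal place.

318.8°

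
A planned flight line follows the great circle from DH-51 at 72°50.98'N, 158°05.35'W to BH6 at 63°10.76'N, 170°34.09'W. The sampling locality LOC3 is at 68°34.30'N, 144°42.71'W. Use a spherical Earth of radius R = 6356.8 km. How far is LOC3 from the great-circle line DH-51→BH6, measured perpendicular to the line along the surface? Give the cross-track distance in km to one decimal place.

676.0 km

DH-51: φ = +72.84967°, λ = -158.08917°
BH6: φ = +63.17933°, λ = -170.56817°
LOC3: φ = +68.57167°, λ = -144.71183°
δ₁₃ = central angle DH-51→LOC3 = 0.106907 rad  (haversine)
θ₁₃ = bearing DH-51→LOC3 = 127.613°,  θ₁₂ = bearing DH-51→BH6 = 211.711°
dₓₜ = R·arcsin(sin δ₁₃ · sin(θ₁₃ − θ₁₂)) = 6356.8·arcsin(0.10670·sin(-84.098°)) = -675.972 km
|dₓₜ| = 675.972 km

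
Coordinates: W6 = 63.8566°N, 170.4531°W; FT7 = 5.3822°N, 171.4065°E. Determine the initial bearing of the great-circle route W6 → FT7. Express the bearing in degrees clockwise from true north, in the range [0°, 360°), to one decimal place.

201.0°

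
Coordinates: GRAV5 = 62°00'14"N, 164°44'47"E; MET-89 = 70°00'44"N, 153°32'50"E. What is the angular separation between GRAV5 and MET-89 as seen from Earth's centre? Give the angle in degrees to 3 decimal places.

9.180°

GRAV5: φ = +62.00389°, λ = +164.74639°
MET-89: φ = +70.01222°, λ = +153.54722°
Δφ = 8.0083°,  Δλ = -11.1992°
a = sin²(Δφ/2) + cos φ₁ cos φ₂ sin²(Δλ/2) = 0.006404
c = 2·arcsin(√a) = 0.160219 rad = 9.1798°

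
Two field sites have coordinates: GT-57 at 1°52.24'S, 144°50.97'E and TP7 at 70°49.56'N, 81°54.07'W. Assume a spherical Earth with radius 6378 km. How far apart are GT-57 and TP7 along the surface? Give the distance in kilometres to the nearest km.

11668 km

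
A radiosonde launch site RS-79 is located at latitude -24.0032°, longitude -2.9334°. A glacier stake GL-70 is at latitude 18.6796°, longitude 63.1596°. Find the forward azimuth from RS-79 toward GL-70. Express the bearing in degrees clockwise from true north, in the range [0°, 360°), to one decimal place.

62.6°

Δλ = 66.0930°
y = sin Δλ · cos φ₂ = 0.866048
x = cos φ₁ sin φ₂ − sin φ₁ cos φ₂ cos Δλ = 0.448748
θ = atan2(y, x) = 62.6088° → 62.6088° (mod 360°)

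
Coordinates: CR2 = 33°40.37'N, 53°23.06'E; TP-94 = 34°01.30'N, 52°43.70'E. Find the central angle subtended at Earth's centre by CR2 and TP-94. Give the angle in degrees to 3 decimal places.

0.647°

CR2: φ = +33.67283°, λ = +53.38433°
TP-94: φ = +34.02167°, λ = +52.72833°
Δφ = 0.3488°,  Δλ = -0.6560°
a = sin²(Δφ/2) + cos φ₁ cos φ₂ sin²(Δλ/2) = 0.000032
c = 2·arcsin(√a) = 0.011291 rad = 0.6469°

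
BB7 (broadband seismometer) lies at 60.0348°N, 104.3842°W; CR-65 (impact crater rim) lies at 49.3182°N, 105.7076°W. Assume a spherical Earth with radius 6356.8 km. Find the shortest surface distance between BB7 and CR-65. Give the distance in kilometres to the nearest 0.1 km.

1191.9 km

Δφ = -10.7166°,  Δλ = -1.3234°
a = sin²(Δφ/2) + cos φ₁ cos φ₂ sin²(Δλ/2) = 0.008764
c = 2·arcsin(√a) = 0.187506 rad = 10.7433°
d = R·c = 6356.8 × 0.187506 = 1191.9 km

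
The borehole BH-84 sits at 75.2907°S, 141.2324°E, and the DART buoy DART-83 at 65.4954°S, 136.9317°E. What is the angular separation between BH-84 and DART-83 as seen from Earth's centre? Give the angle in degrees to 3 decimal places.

9.895°

Δφ = 9.7953°,  Δλ = -4.3007°
a = sin²(Δφ/2) + cos φ₁ cos φ₂ sin²(Δλ/2) = 0.007437
c = 2·arcsin(√a) = 0.172695 rad = 9.8947°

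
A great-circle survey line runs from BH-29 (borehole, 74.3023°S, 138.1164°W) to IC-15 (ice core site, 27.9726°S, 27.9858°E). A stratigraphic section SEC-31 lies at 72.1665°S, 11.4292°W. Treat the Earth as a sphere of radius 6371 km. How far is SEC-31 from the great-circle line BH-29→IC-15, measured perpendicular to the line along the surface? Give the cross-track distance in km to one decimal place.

δ₁₃ = central angle BH-29→SEC-31 = 0.521765 rad  (haversine)
θ₁₃ = bearing BH-29→SEC-31 = 150.479°,  θ₁₂ = bearing BH-29→IC-15 = 167.441°
dₓₜ = R·arcsin(sin δ₁₃ · sin(θ₁₃ − θ₁₂)) = 6371·arcsin(0.49841·sin(-16.962°)) = -929.681 km
|dₓₜ| = 929.681 km

929.7 km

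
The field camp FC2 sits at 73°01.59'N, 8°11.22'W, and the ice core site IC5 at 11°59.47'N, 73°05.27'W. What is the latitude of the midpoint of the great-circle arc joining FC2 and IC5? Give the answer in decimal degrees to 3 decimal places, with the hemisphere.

45.771°N

FC2: φ = +73.02650°, λ = -8.18700°
IC5: φ = +11.99117°, λ = -73.08783°
Bx = cos φ₂ cos Δλ = 0.414930,  By = cos φ₂ sin Δλ = -0.885815
φₘ = atan2(sin φ₁ + sin φ₂, √((cos φ₁ + Bx)² + By²)) = 45.77112°
λₘ = λ₁ + atan2(By, cos φ₁ + Bx) = -59.59795°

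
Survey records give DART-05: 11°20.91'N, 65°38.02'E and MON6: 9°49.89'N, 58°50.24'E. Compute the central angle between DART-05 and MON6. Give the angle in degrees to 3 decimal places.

DART-05: φ = +11.34850°, λ = +65.63367°
MON6: φ = +9.83150°, λ = +58.83733°
Δφ = -1.5170°,  Δλ = -6.7963°
a = sin²(Δφ/2) + cos φ₁ cos φ₂ sin²(Δλ/2) = 0.003569
c = 2·arcsin(√a) = 0.119560 rad = 6.8503°

6.850°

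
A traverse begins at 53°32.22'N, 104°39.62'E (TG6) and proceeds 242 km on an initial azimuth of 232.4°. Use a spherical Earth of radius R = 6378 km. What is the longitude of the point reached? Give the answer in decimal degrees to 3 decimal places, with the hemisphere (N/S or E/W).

TG6: φ = +53.53700°, λ = +104.66033°
δ = d/R = 242/6378 = 0.037943 rad
φ₂ = arcsin(sin φ₁ cos δ + cos φ₁ sin δ cos θ)
   = arcsin(0.80424·0.99928 + 0.59430·0.03793·-0.61015) = 52.17680°
λ₂ = λ₁ + atan2(sin θ sin δ cos φ₁, cos δ − sin φ₁ sin φ₂) = 101.85111°

101.851°E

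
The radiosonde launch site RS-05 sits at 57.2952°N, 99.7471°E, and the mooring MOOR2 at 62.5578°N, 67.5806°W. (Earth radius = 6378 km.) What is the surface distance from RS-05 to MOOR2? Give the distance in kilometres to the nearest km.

Δφ = 5.2626°,  Δλ = -167.3277°
a = sin²(Δφ/2) + cos φ₁ cos φ₂ sin²(Δλ/2) = 0.248079
c = 2·arcsin(√a) = 1.042755 rad = 59.7455°
d = R·c = 6378 × 1.042755 = 6650.7 km

6651 km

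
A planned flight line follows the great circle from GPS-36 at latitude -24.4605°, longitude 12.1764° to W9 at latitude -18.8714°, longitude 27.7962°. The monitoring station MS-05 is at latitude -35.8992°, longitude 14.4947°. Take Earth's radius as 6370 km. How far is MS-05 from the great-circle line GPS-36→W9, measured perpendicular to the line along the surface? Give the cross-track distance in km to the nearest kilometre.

1276 km

δ₁₃ = central angle GPS-36→MS-05 = 0.202663 rad  (haversine)
θ₁₃ = bearing GPS-36→MS-05 = 170.631°,  θ₁₂ = bearing GPS-36→W9 = 71.971°
dₓₜ = R·arcsin(sin δ₁₃ · sin(θ₁₃ − θ₁₂)) = 6370·arcsin(0.20128·sin(98.660°)) = 1276.049 km
|dₓₜ| = 1276.049 km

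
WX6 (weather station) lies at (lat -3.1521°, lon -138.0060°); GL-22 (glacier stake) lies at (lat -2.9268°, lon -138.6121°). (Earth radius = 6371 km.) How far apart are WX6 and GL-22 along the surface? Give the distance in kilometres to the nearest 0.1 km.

71.8 km

Δφ = 0.2253°,  Δλ = -0.6061°
a = sin²(Δφ/2) + cos φ₁ cos φ₂ sin²(Δλ/2) = 0.000032
c = 2·arcsin(√a) = 0.011272 rad = 0.6458°
d = R·c = 6371 × 0.011272 = 71.8 km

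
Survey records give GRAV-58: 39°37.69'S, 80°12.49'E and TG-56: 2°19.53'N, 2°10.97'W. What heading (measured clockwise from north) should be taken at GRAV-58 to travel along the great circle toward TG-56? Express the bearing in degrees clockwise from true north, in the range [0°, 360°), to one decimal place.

GRAV-58: φ = -39.62817°, λ = +80.20817°
TG-56: φ = +2.32550°, λ = -2.18283°
Δλ = -82.3910°
y = sin Δλ · cos φ₂ = -0.990378
x = cos φ₁ sin φ₂ − sin φ₁ cos φ₂ cos Δλ = 0.115635
θ = atan2(y, x) = -83.3404° → 276.6596° (mod 360°)

276.7°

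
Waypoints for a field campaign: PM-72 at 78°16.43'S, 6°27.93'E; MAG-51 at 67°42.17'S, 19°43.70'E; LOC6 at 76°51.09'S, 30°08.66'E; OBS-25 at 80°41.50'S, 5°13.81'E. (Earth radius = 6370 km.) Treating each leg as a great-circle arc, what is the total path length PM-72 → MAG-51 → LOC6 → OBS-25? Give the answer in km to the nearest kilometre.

2996 km

PM-72: φ = -78.27383°, λ = +6.46550°
MAG-51: φ = -67.70283°, λ = +19.72833°
LOC6: φ = -76.85150°, λ = +30.14433°
OBS-25: φ = -80.69167°, λ = +5.23017°
PM-72→MAG-51: c = 0.195392 rad, d = 1244.65 km
MAG-51→LOC6: c = 0.168384 rad, d = 1072.61 km
LOC6→OBS-25: c = 0.106533 rad, d = 678.61 km
Total = 1244.65 + 1072.61 + 678.61 = 2995.87 km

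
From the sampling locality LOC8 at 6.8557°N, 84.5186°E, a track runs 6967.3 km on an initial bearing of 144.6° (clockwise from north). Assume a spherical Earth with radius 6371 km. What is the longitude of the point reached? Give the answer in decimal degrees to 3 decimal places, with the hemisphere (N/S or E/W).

128.008°E

δ = d/R = 6967.3/6371 = 1.093596 rad
φ₂ = arcsin(sin φ₁ cos δ + cos φ₁ sin δ cos θ)
   = arcsin(0.11937·0.45929 + 0.99285·0.88828·-0.81513) = -41.61044°
λ₂ = λ₁ + atan2(sin θ sin δ cos φ₁, cos δ − sin φ₁ sin φ₂) = 128.00798°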